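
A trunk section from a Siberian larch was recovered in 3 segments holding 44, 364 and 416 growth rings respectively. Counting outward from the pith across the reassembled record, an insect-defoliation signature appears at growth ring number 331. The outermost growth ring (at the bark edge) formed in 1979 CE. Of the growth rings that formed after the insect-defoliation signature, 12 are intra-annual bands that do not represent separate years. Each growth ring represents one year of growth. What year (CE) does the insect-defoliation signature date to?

1498 CE

Total growth rings = 44 + 364 + 416 = 824.
Between growth ring 331 and the bark edge there are 824 − 331 = 493 growth rings.
493 − 12 false = 481 true growth rings after the insect-defoliation signature.
1979 − 481 = 1498 CE.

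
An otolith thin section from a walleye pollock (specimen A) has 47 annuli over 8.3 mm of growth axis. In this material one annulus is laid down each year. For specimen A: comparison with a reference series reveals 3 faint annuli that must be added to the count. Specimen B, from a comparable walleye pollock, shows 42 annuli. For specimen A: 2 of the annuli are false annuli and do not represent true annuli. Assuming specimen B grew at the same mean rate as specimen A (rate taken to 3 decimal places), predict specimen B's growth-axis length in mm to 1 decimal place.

7.3 mm

Specimen A: adjusted count: 47 − 2 + 3 = 48 annuli.
A: Mean rate = 8.3 mm / 48 years ≈ 0.173 mm/yr.
B's length ≈ 0.173 × 42 = 7.3 mm.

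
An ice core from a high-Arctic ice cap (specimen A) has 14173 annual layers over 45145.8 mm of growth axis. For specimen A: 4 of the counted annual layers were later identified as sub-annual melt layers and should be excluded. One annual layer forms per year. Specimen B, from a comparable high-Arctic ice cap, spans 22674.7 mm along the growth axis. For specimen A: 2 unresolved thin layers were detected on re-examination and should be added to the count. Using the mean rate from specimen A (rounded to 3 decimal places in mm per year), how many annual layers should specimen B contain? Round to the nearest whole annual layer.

7117 annual layers

Specimen A: true annual layer count = 14173 − 4 + 2 = 14171.
A: 45145.8 mm over 14171 years gives 45145.8 / 14171 ≈ 3.186 mm/year.
For B, 22674.7 / 3.186 = 7116.98 years ≈ 7117 annual layers.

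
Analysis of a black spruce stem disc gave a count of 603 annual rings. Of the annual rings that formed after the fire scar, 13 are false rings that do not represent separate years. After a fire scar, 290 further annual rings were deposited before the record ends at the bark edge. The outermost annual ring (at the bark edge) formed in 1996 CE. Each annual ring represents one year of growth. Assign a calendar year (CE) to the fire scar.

290 annual rings formed after the fire scar.
Removing the 13 false annual rings leaves 290 − 13 = 277 true annual rings beyond the fire scar.
The annual ring at the bark edge is 1996 CE, so the fire scar dates to 1996 − 277 = 1719 CE.

1719 CE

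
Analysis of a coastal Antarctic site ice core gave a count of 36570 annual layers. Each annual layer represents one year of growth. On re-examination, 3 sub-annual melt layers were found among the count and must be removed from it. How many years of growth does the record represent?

After corrections the count is 36570 − 3 = 36567 annual layers.
With a one-to-one annual layer periodicity this is 36567 years.

36567 yr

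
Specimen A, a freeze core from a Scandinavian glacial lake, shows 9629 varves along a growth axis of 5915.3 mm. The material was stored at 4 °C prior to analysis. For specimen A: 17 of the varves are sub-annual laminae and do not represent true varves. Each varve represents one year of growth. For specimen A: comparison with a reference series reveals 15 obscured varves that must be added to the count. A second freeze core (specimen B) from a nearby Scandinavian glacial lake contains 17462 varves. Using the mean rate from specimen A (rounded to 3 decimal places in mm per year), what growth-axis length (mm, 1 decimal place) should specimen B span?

Specimen A: adjusted count: 9629 − 17 + 15 = 9627 varves.
A: Extension rate ≈ 5915.3 / 9627 = 0.614 mm/yr.
B's length ≈ 0.614 × 17462 = 10721.7 mm.

10721.7 mm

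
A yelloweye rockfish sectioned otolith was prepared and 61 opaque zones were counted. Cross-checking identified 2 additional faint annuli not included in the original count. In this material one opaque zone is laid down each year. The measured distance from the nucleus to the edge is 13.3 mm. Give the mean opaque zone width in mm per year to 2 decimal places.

0.21 mm per year

True opaque zone count = 61 + 2 = 63.
13.3 mm over 63 years gives 13.3 / 63 ≈ 0.21 mm per year.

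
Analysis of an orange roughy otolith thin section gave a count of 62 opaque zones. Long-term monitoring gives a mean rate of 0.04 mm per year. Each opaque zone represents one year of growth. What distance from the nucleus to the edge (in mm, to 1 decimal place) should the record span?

2.5 mm

The record spans 62 years at 0.04 mm per year.
Length ≈ 0.04 × 62 = 2.5 mm.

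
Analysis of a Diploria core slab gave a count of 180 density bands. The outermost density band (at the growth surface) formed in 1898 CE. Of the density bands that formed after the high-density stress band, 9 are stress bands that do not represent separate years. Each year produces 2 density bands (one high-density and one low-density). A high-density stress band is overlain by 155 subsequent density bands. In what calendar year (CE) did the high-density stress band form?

155 density bands formed after the high-density stress band.
Removing the 9 false density bands leaves 155 − 9 = 146 true density bands beyond the high-density stress band.
146 density bands at 2 per year is 146 / 2 = 73 years.
1898 − 73 = 1825 CE.

1825 CE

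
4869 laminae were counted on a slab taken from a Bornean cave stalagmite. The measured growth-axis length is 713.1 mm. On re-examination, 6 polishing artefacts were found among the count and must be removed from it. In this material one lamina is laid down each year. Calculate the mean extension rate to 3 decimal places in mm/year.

0.147 mm/year

Correcting the raw count gives 4869 − 6 = 4863 true laminae.
Extension rate ≈ 713.1 / 4863 = 0.147 mm/year.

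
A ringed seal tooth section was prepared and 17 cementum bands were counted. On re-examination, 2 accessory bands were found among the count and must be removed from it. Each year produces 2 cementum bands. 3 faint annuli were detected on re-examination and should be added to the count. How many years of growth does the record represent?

After corrections the count is 17 − 2 + 3 = 18 cementum bands.
With 2 cementum bands per year, 18 / 2 = 9 years.

9 years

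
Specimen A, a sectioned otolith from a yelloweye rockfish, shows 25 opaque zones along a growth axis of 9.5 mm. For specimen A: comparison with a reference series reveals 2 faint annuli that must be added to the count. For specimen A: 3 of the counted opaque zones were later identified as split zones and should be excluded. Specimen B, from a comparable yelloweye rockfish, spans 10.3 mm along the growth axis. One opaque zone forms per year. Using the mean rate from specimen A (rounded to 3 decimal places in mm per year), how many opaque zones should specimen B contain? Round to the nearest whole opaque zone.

26 opaque zones

Specimen A: adjusted count: 25 − 3 + 2 = 24 opaque zones.
A: Extension rate ≈ 9.5 / 24 = 0.396 mm/year.
For B, 10.3 / 0.396 = 26.01 years ≈ 26 opaque zones.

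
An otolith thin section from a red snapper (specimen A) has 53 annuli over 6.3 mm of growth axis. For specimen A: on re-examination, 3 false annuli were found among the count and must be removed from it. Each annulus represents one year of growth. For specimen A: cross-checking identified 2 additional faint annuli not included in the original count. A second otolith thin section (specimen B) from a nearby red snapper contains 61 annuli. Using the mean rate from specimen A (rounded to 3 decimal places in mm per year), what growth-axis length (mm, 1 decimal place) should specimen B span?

Specimen A: adjusted count: 53 − 3 + 2 = 52 annuli.
A: Extension rate ≈ 6.3 / 52 = 0.121 mm per year.
B's length ≈ 0.121 × 61 = 7.4 mm.

7.4 mm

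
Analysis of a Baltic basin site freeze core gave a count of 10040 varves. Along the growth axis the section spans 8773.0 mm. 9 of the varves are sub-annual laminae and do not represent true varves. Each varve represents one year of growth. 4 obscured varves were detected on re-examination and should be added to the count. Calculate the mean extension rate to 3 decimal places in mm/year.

0.874 mm/year

Correcting the raw count gives 10040 − 9 + 4 = 10035 true varves.
Mean rate = 8773.0 mm / 10035 years ≈ 0.874 mm/year.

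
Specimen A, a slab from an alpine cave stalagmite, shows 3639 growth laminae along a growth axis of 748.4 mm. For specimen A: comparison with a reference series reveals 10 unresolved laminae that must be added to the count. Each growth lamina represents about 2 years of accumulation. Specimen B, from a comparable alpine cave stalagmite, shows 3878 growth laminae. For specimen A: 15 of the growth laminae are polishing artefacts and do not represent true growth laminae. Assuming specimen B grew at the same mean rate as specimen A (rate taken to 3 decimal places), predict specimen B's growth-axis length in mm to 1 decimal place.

798.9 mm

Specimen A: adjusted count: 3639 − 15 + 10 = 3634 growth laminae.
Specimen A: 3634 growth laminae at 2 years each span 3634 × 2 = 7268 years.
A: Mean rate = 748.4 mm / 7268 years ≈ 0.103 mm/year.
Specimen B: multiplying by 2 years per growth lamina: 3878 × 2 = 7756 years. B's length ≈ 0.103 × 7756 = 798.9 mm.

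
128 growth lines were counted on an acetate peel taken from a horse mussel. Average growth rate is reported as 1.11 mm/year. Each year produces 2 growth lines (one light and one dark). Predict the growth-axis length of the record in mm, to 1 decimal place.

With 2 growth lines per year, 128 / 2 = 64 years.
64 years at 1.11 mm/year gives 1.11 × 64 = 71.0 mm.

71.0 mm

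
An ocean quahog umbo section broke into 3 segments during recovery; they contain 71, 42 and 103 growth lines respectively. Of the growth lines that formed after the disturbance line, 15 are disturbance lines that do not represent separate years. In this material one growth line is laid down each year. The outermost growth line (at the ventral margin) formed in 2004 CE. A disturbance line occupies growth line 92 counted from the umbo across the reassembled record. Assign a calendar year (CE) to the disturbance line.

Total growth lines = 71 + 42 + 103 = 216.
The disturbance line sits at growth line 92 from the umbo, so 216 − 92 = 124 growth lines formed after it.
Excluding 15 false growth lines: 124 − 15 = 109.
2004 − 109 = 1895 CE.

1895 CE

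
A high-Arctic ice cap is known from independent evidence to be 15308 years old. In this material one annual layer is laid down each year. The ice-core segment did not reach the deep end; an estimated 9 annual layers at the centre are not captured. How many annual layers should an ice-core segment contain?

Expected annual layers over 15308 years: 15308.
Subtracting the 9 annual layers not captured gives 15308 − 9 = 15299 annual layers in the record.

15299 annual layers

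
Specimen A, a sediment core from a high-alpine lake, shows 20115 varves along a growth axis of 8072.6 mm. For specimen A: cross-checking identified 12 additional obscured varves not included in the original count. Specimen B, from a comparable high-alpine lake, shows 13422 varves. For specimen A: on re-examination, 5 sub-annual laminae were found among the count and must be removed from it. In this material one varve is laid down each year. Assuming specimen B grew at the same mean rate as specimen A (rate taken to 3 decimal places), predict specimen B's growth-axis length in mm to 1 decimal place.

Specimen A: after corrections the count is 20115 − 5 + 12 = 20122 varves.
A: Mean rate = 8072.6 mm / 20122 years ≈ 0.401 mm/year.
Length of B = 0.401 × 13422 = 5382.2 mm.

5382.2 mm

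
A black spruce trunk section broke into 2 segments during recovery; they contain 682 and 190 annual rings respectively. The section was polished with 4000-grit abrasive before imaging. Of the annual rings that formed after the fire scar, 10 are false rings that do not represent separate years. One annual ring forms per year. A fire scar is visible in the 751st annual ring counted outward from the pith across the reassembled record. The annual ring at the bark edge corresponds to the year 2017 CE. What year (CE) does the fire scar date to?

1906 CE

Total annual rings = 682 + 190 = 872.
872 − 751 = 121 annual rings lie beyond the fire scar toward the bark edge.
Excluding 10 false annual rings: 121 − 10 = 111.
The annual ring at the bark edge is 2017 CE, so the fire scar dates to 2017 − 111 = 1906 CE.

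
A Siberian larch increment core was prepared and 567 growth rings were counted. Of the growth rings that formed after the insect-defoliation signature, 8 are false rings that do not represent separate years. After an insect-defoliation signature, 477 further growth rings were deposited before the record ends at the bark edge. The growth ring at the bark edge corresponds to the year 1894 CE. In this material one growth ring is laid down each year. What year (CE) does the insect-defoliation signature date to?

477 growth rings post-date the insect-defoliation signature.
477 − 8 false = 469 true growth rings after the insect-defoliation signature.
Counting back 469 years from 1894 CE places the insect-defoliation signature in 1894 − 469 = 1425 CE.

1425 CE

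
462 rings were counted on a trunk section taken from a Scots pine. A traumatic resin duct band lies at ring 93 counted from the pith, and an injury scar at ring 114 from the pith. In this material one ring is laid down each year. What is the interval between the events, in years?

Separation: 114 − 93 = 21 rings.
One ring per year makes the interval 21 years.

21 years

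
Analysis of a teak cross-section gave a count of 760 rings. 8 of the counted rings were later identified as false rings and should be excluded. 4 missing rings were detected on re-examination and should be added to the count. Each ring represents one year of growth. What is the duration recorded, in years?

756 yr

True ring count = 760 − 8 + 4 = 756.
At one ring per year, that is 756 years.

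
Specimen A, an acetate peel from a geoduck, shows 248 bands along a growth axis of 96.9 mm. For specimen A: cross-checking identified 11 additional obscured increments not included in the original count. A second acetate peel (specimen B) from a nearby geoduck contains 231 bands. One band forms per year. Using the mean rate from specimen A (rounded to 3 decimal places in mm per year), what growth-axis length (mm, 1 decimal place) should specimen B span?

Specimen A: correcting the raw count gives 248 + 11 = 259 true bands.
A: Mean rate = 96.9 mm / 259 years ≈ 0.374 mm/yr.
For B, 0.374 mm/year × 231 years = 86.4 mm.

86.4 mm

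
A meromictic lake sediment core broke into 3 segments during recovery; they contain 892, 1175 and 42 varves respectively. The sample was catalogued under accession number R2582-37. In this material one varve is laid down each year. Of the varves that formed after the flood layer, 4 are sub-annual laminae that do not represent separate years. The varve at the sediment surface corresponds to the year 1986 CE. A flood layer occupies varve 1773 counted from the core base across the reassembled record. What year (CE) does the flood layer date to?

1654 CE

Total varves = 892 + 1175 + 42 = 2109.
2109 − 1773 = 336 varves lie beyond the flood layer toward the sediment surface.
Removing the 4 false varves leaves 336 − 4 = 332 true varves beyond the flood layer.
1986 − 332 = 1654 CE.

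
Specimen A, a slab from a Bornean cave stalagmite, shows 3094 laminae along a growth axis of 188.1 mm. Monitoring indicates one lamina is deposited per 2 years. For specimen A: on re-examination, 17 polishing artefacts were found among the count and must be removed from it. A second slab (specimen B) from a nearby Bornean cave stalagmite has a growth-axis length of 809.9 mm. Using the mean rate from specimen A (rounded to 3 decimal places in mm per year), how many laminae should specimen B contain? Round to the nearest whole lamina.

13063 laminae

Specimen A: adjusted count: 3094 − 17 = 3077 laminae.
Specimen A: 3077 laminae at 2 years each span 3077 × 2 = 6154 years.
A: 188.1 mm over 6154 years gives 188.1 / 6154 ≈ 0.031 mm per year.
B spans 809.9 / 0.031 = 26125.81 years; at 2 years per lamina that is 26125.81 / 2 ≈ 13063 laminae.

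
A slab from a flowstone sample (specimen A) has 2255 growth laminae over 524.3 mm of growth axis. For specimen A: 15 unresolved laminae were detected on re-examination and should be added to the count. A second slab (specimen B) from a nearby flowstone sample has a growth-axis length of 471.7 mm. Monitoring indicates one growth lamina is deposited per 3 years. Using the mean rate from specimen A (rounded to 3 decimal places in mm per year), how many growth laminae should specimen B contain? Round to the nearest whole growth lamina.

2042 growth laminae

Specimen A: correcting the raw count gives 2255 + 15 = 2270 true growth laminae.
Specimen A: 2270 growth laminae at 3 years each span 2270 × 3 = 6810 years.
A: Extension rate ≈ 524.3 / 6810 = 0.077 mm per year.
Specimen B: 471.7 mm / 0.077 mm per year = 6125.97 years; at 3 years per growth lamina that is 6125.97 / 3 ≈ 2042 growth laminae.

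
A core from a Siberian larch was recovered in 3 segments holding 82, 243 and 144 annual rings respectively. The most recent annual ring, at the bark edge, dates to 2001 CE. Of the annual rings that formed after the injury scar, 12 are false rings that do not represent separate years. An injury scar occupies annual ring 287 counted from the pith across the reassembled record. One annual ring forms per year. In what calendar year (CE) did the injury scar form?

1831 CE

Total annual rings = 82 + 243 + 144 = 469.
Between annual ring 287 and the bark edge there are 469 − 287 = 182 annual rings.
Excluding 12 false annual rings: 182 − 12 = 170.
Counting back 170 years from 2001 CE places the injury scar in 2001 − 170 = 1831 CE.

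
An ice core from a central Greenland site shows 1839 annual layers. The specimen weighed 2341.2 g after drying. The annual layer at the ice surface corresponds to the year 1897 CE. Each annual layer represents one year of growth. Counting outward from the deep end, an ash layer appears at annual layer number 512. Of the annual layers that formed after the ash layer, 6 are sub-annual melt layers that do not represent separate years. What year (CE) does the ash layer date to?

576 CE

1839 − 512 = 1327 annual layers lie beyond the ash layer toward the ice surface.
1327 − 6 false = 1321 true annual layers after the ash layer.
1897 − 1321 = 576 CE.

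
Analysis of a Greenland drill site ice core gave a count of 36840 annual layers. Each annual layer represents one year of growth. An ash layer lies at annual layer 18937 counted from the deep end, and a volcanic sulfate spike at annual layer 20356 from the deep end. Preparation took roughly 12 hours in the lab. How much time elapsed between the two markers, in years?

The two markers are separated by 20356 − 18937 = 1419 annual layers.
At one annual layer per year, 1419 years elapsed between them.

1419 years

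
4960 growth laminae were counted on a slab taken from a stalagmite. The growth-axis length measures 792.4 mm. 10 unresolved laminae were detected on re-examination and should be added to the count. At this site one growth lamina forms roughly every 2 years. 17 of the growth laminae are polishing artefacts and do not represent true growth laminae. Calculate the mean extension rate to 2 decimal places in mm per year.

After corrections the count is 4960 − 17 + 10 = 4953 growth laminae.
4953 growth laminae at 2 years each span 4953 × 2 = 9906 years.
Extension rate ≈ 792.4 / 9906 = 0.08 mm per year.

0.08 mm per year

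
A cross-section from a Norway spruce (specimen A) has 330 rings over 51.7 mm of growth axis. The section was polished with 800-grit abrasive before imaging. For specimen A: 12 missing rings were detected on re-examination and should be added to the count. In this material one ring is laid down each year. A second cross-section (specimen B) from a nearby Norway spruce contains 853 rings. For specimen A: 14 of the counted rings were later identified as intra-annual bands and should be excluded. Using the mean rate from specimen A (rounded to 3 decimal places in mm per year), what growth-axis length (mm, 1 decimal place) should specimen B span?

Specimen A: adjusted count: 330 − 14 + 12 = 328 rings.
A: Mean rate = 51.7 mm / 328 years ≈ 0.158 mm/year.
For B, 0.158 mm/year × 853 years = 134.8 mm.

134.8 mm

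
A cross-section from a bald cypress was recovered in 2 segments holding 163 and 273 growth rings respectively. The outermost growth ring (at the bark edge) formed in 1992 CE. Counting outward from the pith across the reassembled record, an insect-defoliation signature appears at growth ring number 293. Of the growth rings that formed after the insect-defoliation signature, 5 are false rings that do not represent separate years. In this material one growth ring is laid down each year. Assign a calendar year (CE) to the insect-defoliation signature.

1854 CE

Total growth rings = 163 + 273 = 436.
Between growth ring 293 and the bark edge there are 436 − 293 = 143 growth rings.
Removing the 5 false growth rings leaves 143 − 5 = 138 true growth rings beyond the insect-defoliation signature.
1992 − 138 = 1854 CE.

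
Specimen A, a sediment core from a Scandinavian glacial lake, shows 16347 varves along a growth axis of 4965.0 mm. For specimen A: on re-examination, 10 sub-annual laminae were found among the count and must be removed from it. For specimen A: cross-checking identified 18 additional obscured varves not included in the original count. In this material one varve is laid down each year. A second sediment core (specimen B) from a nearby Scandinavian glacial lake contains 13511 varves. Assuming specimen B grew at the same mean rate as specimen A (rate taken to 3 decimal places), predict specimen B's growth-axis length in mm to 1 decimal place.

4107.3 mm

Specimen A: adjusted count: 16347 − 10 + 18 = 16355 varves.
A: 4965.0 mm over 16355 years gives 4965.0 / 16355 ≈ 0.304 mm per year.
Length of B = 0.304 × 13511 = 4107.3 mm.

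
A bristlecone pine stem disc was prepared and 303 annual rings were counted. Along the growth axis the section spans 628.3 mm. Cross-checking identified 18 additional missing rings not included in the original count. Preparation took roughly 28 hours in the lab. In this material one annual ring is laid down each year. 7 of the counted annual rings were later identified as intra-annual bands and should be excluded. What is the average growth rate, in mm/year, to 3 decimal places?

After corrections the count is 303 − 7 + 18 = 314 annual rings.
628.3 mm over 314 years gives 628.3 / 314 ≈ 2.001 mm/year.

2.001 mm/year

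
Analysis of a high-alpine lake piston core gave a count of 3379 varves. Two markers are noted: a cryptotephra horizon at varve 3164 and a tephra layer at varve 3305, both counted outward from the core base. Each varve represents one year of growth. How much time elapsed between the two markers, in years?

141 yr

3305 − 3164 = 141 varves lie between the two events.
That is 141 years at one varve per year.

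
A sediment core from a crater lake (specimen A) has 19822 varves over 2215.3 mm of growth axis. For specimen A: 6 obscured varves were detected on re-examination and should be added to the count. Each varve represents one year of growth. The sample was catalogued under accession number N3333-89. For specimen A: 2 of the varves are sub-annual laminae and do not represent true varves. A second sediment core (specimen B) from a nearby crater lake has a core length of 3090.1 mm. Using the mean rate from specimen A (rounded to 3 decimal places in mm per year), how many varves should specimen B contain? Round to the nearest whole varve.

Specimen A: true varve count = 19822 − 2 + 6 = 19826.
A: Mean rate = 2215.3 mm / 19826 years ≈ 0.112 mm/yr.
B spans 3090.1 / 0.112 = 27590.18 years ≈ 27590 varves.

27590 varves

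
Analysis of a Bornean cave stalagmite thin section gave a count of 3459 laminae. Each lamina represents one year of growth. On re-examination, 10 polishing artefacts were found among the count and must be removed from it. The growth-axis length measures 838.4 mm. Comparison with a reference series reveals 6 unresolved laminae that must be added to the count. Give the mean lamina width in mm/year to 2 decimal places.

True lamina count = 3459 − 10 + 6 = 3455.
Mean rate = 838.4 mm / 3455 years ≈ 0.24 mm/year.

0.24 mm/year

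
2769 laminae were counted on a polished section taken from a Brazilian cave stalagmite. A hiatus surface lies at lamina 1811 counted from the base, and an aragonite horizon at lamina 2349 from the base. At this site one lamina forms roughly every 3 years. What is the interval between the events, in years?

2349 − 1811 = 538 laminae lie between the two events.
At 3 years per lamina, 538 × 3 = 1614 years.

1614 yr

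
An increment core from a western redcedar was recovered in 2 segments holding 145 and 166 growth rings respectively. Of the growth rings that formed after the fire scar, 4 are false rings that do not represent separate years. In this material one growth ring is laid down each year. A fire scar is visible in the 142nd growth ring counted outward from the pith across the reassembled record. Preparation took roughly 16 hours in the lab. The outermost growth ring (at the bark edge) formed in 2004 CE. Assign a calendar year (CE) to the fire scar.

Total growth rings = 145 + 166 = 311.
Between growth ring 142 and the bark edge there are 311 − 142 = 169 growth rings.
Removing the 4 false growth rings leaves 169 − 4 = 165 true growth rings beyond the fire scar.
Counting back 165 years from 2004 CE places the fire scar in 2004 − 165 = 1839 CE.

1839 CE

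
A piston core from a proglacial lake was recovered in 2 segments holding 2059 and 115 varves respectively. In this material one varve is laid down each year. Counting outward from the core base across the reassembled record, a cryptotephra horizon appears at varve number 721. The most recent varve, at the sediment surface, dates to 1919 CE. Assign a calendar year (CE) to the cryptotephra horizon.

466 CE

Total varves = 2059 + 115 = 2174.
Between varve 721 and the sediment surface there are 2174 − 721 = 1453 varves.
The varve at the sediment surface is 1919 CE, so the cryptotephra horizon dates to 1919 − 1453 = 466 CE.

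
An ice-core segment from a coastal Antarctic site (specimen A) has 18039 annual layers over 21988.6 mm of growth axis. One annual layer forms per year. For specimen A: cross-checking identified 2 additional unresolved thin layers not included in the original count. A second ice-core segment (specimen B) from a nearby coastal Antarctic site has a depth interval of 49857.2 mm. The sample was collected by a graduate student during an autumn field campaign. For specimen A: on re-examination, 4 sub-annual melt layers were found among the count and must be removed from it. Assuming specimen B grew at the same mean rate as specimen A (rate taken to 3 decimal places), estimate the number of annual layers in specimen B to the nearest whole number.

Specimen A: true annual layer count = 18039 − 4 + 2 = 18037.
A: 21988.6 mm over 18037 years gives 21988.6 / 18037 ≈ 1.219 mm/yr.
Specimen B: 49857.2 mm / 1.219 mm per year = 40900.08 years ≈ 40900 annual layers.

40900 annual layers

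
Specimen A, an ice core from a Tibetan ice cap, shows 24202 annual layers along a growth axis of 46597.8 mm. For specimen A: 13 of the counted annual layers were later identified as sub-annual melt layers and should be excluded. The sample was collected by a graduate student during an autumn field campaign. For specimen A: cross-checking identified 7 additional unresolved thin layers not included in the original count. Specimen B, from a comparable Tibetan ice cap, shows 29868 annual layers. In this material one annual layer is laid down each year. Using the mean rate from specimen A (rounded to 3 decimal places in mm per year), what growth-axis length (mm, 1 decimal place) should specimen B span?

57525.8 mm

Specimen A: adjusted count: 24202 − 13 + 7 = 24196 annual layers.
A: Extension rate ≈ 46597.8 / 24196 = 1.926 mm/year.
Length of B = 1.926 × 29868 = 57525.8 mm.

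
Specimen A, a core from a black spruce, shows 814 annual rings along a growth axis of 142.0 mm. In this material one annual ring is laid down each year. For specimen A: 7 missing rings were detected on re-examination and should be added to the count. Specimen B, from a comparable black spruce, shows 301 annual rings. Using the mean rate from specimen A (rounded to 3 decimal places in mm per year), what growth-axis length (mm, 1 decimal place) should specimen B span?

Specimen A: true annual ring count = 814 + 7 = 821.
A: Extension rate ≈ 142.0 / 821 = 0.173 mm per year.
B's length ≈ 0.173 × 301 = 52.1 mm.

52.1 mm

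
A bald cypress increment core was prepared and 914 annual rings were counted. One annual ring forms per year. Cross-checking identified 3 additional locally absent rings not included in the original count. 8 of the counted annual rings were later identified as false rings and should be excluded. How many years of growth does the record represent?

909 years

True annual ring count = 914 − 8 + 3 = 909.
One annual ring per year makes the duration 909 years.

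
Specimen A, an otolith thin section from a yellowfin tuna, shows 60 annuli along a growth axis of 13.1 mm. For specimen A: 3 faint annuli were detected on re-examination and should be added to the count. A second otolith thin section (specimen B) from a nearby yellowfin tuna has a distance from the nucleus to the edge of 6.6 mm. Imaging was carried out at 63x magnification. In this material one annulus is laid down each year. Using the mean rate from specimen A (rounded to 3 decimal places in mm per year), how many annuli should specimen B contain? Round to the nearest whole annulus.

Specimen A: after corrections the count is 60 + 3 = 63 annuli.
A: Extension rate ≈ 13.1 / 63 = 0.208 mm/year.
For B, 6.6 / 0.208 = 31.73 years ≈ 32 annuli.

32 annuli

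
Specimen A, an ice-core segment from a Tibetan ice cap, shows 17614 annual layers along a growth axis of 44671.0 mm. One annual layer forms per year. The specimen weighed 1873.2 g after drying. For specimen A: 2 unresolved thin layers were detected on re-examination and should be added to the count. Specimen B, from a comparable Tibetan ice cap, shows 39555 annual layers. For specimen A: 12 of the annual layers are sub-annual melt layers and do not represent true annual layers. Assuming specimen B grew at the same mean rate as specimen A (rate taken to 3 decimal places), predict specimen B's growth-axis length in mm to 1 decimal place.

100390.6 mm

Specimen A: after corrections the count is 17614 − 12 + 2 = 17604 annual layers.
A: Extension rate ≈ 44671.0 / 17604 = 2.538 mm/year.
Length of B = 2.538 × 39555 = 100390.6 mm.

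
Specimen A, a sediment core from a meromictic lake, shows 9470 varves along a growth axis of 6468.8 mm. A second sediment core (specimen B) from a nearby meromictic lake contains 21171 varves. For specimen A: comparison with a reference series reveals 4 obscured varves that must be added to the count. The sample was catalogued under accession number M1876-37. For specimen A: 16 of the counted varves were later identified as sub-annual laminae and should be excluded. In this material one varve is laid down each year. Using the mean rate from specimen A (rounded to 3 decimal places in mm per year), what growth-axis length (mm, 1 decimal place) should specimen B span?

14481.0 mm

Specimen A: true varve count = 9470 − 16 + 4 = 9458.
A: Mean rate = 6468.8 mm / 9458 years ≈ 0.684 mm per year.
Length of B = 0.684 × 21171 = 14481.0 mm.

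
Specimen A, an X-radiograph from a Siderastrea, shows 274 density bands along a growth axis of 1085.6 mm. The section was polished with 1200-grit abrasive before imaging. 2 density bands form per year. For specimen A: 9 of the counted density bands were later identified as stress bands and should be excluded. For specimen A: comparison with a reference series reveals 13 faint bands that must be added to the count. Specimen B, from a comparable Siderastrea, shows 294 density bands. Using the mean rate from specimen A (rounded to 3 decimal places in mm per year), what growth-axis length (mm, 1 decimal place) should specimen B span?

1148.1 mm

Specimen A: correcting the raw count gives 274 − 9 + 13 = 278 true density bands.
Specimen A: dividing by 2 density bands per year: 278 / 2 = 139 years.
A: Mean rate = 1085.6 mm / 139 years ≈ 7.810 mm per year.
Specimen B: with 2 density bands per year, 294 / 2 = 147 years. For B, 7.810 mm/year × 147 years = 1148.1 mm.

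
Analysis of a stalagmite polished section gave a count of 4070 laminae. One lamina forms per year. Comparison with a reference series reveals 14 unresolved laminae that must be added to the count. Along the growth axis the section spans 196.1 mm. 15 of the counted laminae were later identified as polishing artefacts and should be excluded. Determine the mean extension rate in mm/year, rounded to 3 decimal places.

0.048 mm/year

Adjusted count: 4070 − 15 + 14 = 4069 laminae.
Mean rate = 196.1 mm / 4069 years ≈ 0.048 mm/year.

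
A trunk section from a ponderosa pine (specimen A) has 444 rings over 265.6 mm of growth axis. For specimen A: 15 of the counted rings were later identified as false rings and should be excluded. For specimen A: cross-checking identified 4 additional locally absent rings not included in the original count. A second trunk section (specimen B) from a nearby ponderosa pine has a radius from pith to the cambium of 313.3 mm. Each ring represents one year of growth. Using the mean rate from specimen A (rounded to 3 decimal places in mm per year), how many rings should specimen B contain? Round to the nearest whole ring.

511 rings

Specimen A: correcting the raw count gives 444 − 15 + 4 = 433 true rings.
A: Extension rate ≈ 265.6 / 433 = 0.613 mm/yr.
Specimen B: 313.3 mm / 0.613 mm per year = 511.09 years ≈ 511 rings.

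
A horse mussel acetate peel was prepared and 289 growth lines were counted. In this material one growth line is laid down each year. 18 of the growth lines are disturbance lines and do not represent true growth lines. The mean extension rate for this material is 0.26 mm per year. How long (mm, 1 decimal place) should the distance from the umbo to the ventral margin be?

Adjusted count: 289 − 18 = 271 growth lines.
271 years at 0.26 mm/year gives 0.26 × 271 = 70.5 mm.

70.5 mm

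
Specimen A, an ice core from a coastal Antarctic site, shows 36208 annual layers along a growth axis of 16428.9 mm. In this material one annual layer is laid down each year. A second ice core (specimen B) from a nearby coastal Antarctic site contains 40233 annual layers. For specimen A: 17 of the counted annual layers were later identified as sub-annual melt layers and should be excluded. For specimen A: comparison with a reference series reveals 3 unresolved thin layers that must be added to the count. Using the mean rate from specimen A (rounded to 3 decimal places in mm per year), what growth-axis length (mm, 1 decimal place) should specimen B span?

18265.8 mm

Specimen A: after corrections the count is 36208 − 17 + 3 = 36194 annual layers.
A: 16428.9 mm over 36194 years gives 16428.9 / 36194 ≈ 0.454 mm per year.
For B, 0.454 mm/year × 40233 years = 18265.8 mm.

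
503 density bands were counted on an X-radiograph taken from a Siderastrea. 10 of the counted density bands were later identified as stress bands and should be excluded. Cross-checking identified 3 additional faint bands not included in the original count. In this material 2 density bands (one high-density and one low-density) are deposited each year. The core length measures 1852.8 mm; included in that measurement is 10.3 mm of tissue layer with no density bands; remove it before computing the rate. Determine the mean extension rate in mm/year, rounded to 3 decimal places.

7.429 mm/year

True density band count = 503 − 10 + 3 = 496.
496 density bands at 2 per year is 496 / 2 = 248 years.
Net length = 1852.8 − 10.3 = 1842.5 mm.
1842.5 mm over 248 years gives 1842.5 / 248 ≈ 7.429 mm/year.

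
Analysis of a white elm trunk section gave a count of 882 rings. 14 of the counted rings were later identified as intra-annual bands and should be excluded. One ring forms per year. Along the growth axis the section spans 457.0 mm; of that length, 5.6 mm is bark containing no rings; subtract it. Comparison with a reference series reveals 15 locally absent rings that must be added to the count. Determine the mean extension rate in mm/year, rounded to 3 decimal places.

Correcting the raw count gives 882 − 14 + 15 = 883 true rings.
Net length = 457.0 − 5.6 = 451.4 mm.
Extension rate ≈ 451.4 / 883 = 0.511 mm/year.

0.511 mm/year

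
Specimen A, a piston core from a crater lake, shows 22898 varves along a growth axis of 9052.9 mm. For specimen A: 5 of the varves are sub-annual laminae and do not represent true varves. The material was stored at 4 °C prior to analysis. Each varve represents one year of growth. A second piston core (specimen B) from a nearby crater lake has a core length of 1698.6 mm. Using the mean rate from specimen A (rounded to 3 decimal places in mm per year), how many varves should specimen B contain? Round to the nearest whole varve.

Specimen A: after corrections the count is 22898 − 5 = 22893 varves.
A: Mean rate = 9052.9 mm / 22893 years ≈ 0.395 mm per year.
Specimen B: 1698.6 mm / 0.395 mm per year = 4300.25 years ≈ 4300 varves.

4300 varves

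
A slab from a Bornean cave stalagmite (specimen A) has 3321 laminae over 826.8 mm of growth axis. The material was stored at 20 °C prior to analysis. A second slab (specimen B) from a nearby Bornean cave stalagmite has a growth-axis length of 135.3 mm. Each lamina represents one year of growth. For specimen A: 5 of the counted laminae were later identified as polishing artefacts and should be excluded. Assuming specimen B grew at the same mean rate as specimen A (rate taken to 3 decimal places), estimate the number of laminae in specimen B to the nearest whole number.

543 laminae

Specimen A: adjusted count: 3321 − 5 = 3316 laminae.
A: 826.8 mm over 3316 years gives 826.8 / 3316 ≈ 0.249 mm per year.
B spans 135.3 / 0.249 = 543.37 years ≈ 543 laminae.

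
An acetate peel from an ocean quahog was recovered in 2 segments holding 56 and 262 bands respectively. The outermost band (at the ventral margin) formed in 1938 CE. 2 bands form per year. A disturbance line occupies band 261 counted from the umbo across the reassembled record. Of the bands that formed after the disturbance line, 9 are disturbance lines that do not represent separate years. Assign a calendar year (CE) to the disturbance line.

Total bands = 56 + 262 = 318.
318 − 261 = 57 bands lie beyond the disturbance line toward the ventral margin.
57 − 9 false = 48 true bands after the disturbance line.
With 2 bands per year, 48 / 2 = 24 years.
Counting back 24 years from 1938 CE places the disturbance line in 1938 − 24 = 1914 CE.

1914 CE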